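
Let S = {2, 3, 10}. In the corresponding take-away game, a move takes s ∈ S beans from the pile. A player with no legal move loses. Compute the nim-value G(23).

3

n :  0  1  2  3  4  5  6  7  8  9 10 11 12 13 14 15 16 17 18 19 20 21 22 23
G :  0  0  1  1  2  0  0  1  1  2  2  3  0  0  1  1  2  0  0  1  1  2  2  3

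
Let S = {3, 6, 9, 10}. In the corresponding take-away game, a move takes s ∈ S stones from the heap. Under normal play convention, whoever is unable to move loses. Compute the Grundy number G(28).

0

n :  0  1  2  3  4  5  6  7  8  9 10 11 12 13 14 15 16 17 18 19 20 21 22 23 24 25 26 27 28
G :  0  0  0  1  1  1  2  2  2  3  3  3  4  0  0  0  1  1  1  2  2  2  3  3  3  4  0  0  0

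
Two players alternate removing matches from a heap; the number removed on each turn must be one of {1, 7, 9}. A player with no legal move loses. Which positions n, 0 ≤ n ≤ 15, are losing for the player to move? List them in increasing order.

n :  0  1  2  3  4  5  6  7  8  9 10 11 12 13 14 15
G :  0  1  0  1  0  1  0  1  0  1  0  1  0  1  0  1
P-positions are exactly the n with G(n) = 0.

0, 2, 4, 6, 8, 10, 12, 14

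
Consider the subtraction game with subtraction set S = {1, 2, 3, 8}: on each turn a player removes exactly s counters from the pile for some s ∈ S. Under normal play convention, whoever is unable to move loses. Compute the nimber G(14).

1

G(0) = 0
G(1) = mex{0} = 1
G(2) = mex{1,0} = 2
G(3) = mex{2,1,0} = 3
G(4) = mex{3,2,1} = 0
G(5) = mex{0,3,2} = 1
G(6) = mex{1,0,3} = 2
G(7) = mex{2,1,0} = 3
G(8) = mex{3,2,1,0} = 4
G(9) = mex{4,3,2,1} = 0
G(10) = mex{0,4,3,2} = 1
G(11) = mex{1,0,4,3} = 2
G(12) = mex{2,1,0,0} = 3
G(13) = mex{3,2,1,1} = 0
G(14) = mex{0,3,2,2} = 1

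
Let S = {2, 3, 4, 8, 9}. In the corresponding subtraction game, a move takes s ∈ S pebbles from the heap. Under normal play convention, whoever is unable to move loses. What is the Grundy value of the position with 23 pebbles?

2

n :  0  1  2  3  4  5  6  7  8  9 10 11 12 13 14 15 16 17 18 19 20 21 22 23
G :  0  0  1  1  2  2  0  0  1  1  2  2  0  0  1  1  2  2  0  0  1  1  2  2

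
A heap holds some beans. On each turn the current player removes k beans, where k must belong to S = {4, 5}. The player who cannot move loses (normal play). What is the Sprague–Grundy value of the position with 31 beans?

n :  0  1  2  3  4  5  6  7  8  9 10 11 12 13 14 15 16 17 18 19 20 21 22 23 24 25 26 27 28 29 30 31
G :  0  0  0  0  1  1  1  1  2  0  0  0  0  1  1  1  1  2  0  0  0  0  1  1  1  1  2  0  0  0  0  1

1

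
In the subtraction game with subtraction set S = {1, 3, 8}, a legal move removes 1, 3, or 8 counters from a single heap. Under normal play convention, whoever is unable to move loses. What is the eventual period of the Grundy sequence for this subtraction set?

11

G(0) = 0
G(1) = mex{0} = 1
G(2) = mex{1} = 0
G(3) = mex{0,0} = 1
G(4) = mex{1,1} = 0
G(5) = mex{0,0} = 1
G(6) = mex{1,1} = 0
G(7) = mex{0,0} = 1
G(8) = mex{1,1,0} = 2
G(9) = mex{2,0,1} = 3
G(10) = mex{3,1,0} = 2
G(11) = mex{2,2,1} = 0
G(12) = mex{0,3,0} = 1
G(13) = mex{1,2,1} = 0
G(14) = mex{0,0,0} = 1
G(15) = mex{1,1,1} = 0
G(16) = mex{0,0,2} = 1
G(17) = mex{1,1,3} = 0
G(18) = mex{0,0,2} = 1
G(19) = mex{1,1,0} = 2
G(20) = mex{2,0,1} = 3
G(21) = mex{3,1,0} = 2
G(22) = mex{2,2,1} = 0
G(23) = mex{0,3,0} = 1
G(n+11) = G(n) holds for n = 0,…,7 (a full window of length max(S) = 8), so the sequence is purely periodic with period 11.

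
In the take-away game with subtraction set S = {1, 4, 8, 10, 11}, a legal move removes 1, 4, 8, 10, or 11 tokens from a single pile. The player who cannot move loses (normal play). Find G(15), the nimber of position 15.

1

n :  0  1  2  3  4  5  6  7  8  9 10 11 12 13 14 15
G :  0  1  0  1  2  0  1  0  1  2  3  2  3  4  0  1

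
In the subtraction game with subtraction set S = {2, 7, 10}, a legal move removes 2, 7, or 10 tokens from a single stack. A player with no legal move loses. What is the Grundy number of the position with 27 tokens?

3

n :  0  1  2  3  4  5  6  7  8  9 10 11 12 13 14 15 16 17 18 19 20 21 22 23 24 25 26 27
G :  0  0  1  1  0  0  1  1  2  0  3  1  2  0  3  1  2  0  0  1  1  0  0  1  1  2  0  3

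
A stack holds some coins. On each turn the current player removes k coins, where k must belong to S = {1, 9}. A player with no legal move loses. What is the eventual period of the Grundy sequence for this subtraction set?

n :  0  1  2  3  4  5  6  7  8  9 10 11 12 13 14
G :  0  1  0  1  0  1  0  1  0  1  0  1  0  1  0
G(n+2) = G(n) holds for n = 0,…,8 (a full window of length max(S) = 9), so the sequence is purely periodic with period 2.

2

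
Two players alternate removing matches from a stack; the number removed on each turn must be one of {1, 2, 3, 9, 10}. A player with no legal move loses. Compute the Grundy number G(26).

2

n :  0  1  2  3  4  5  6  7  8  9 10 11 12 13 14 15 16 17 18 19 20 21 22 23 24 25 26
G :  0  1  2  3  0  1  2  3  0  1  2  3  0  1  2  3  0  1  2  3  0  1  2  3  0  1  2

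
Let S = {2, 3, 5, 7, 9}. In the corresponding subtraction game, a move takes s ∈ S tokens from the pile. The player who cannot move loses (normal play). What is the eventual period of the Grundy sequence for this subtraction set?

G(0) = 0
G(1) = mex{} = 0
G(2) = mex{0} = 1
G(3) = mex{0,0} = 1
G(4) = mex{1,0} = 2
G(5) = mex{1,1,0} = 2
G(6) = mex{2,1,0} = 3
G(7) = mex{2,2,1,0} = 3
G(8) = mex{3,2,1,0} = 4
G(9) = mex{3,3,2,1,0} = 4
G(10) = mex{4,3,2,1,0} = 5
G(11) = mex{4,4,3,2,1} = 0
G(12) = mex{5,4,3,2,1} = 0
G(13) = mex{0,5,4,3,2} = 1
G(14) = mex{0,0,4,3,2} = 1
G(15) = mex{1,0,5,4,3} = 2
G(16) = mex{1,1,0,4,3} = 2
G(17) = mex{2,1,0,5,4} = 3
G(18) = mex{2,2,1,0,4} = 3
G(19) = mex{3,2,1,0,5} = 4
G(20) = mex{3,3,2,1,0} = 4
G(21) = mex{4,3,2,1,0} = 5
G(22) = mex{4,4,3,2,1} = 0
G(23) = mex{5,4,3,2,1} = 0
G(n+11) = G(n) holds for n = 0,…,8 (a full window of length max(S) = 9), so the sequence is purely periodic with period 11.

11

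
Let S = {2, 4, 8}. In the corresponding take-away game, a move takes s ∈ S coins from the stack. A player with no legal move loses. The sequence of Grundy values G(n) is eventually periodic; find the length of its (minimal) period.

G(0) = 0
G(1) = mex{} = 0
G(2) = mex{0} = 1
G(3) = mex{0} = 1
G(4) = mex{1,0} = 2
G(5) = mex{1,0} = 2
G(6) = mex{2,1} = 0
G(7) = mex{2,1} = 0
G(8) = mex{0,2,0} = 1
G(9) = mex{0,2,0} = 1
G(10) = mex{1,0,1} = 2
G(11) = mex{1,0,1} = 2
G(12) = mex{2,1,2} = 0
G(13) = mex{2,1,2} = 0
G(14) = mex{0,2,0} = 1
G(15) = mex{0,2,0} = 1
G(n+6) = G(n) holds for n = 0,…,7 (a full window of length max(S) = 8), so the sequence is purely periodic with period 6.

6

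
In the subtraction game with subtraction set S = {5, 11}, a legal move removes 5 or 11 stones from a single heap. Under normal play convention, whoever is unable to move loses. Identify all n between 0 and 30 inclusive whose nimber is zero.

n :  0  1  2  3  4  5  6  7  8  9 10 11 12 13 14 15 16 17 18 19 20 21 22 23 24 25 26 27 28 29 30
G :  0  0  0  0  0  1  1  1  1  1  0  2  2  2  2  1  0  0  0  0  0  1  1  1  1  1  0  2  2  2  2
P-positions are exactly the n with G(n) = 0.

0, 1, 2, 3, 4, 10, 16, 17, 18, 19, 20, 26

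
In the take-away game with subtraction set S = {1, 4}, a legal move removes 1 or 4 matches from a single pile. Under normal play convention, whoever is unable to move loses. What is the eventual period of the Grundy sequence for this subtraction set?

G(0) = 0
G(1) = mex{0} = 1
G(2) = mex{1} = 0
G(3) = mex{0} = 1
G(4) = mex{1,0} = 2
G(5) = mex{2,1} = 0
G(6) = mex{0,0} = 1
G(7) = mex{1,1} = 0
G(8) = mex{0,2} = 1
G(9) = mex{1,0} = 2
G(10) = mex{2,1} = 0
G(11) = mex{0,0} = 1
G(12) = mex{1,1} = 0
G(13) = mex{0,2} = 1
G(14) = mex{1,0} = 2
G(n+5) = G(n) holds for n = 0,…,3 (a full window of length max(S) = 4), so the sequence is purely periodic with period 5.

5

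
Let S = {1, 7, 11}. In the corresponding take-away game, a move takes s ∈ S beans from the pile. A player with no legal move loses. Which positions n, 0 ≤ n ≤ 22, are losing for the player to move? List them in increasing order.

n :  0  1  2  3  4  5  6  7  8  9 10 11 12 13 14 15 16 17 18 19 20 21 22
G :  0  1  0  1  0  1  0  1  0  1  0  1  0  1  0  1  0  1  0  1  0  1  0
P-positions are exactly the n with G(n) = 0.

0, 2, 4, 6, 8, 10, 12, 14, 16, 18, 20, 22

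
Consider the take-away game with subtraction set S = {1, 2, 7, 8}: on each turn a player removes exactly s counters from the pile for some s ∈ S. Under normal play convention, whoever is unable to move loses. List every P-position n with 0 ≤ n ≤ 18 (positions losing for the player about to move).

0, 3, 6, 9, 12, 15, 18

n :  0  1  2  3  4  5  6  7  8  9 10 11 12 13 14 15 16 17 18
G :  0  1  2  0  1  2  0  1  2  0  1  2  0  1  2  0  1  2  0
P-positions are exactly the n with G(n) = 0.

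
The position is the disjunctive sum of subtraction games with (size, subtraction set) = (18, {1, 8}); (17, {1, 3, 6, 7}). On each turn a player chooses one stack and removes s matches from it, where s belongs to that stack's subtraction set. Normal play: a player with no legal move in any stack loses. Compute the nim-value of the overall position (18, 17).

Stack A, S = {1, 8}:
n :  0  1  2  3  4  5  6  7  8  9 10 11 12 13 14 15 16 17 18
G :  0  1  0  1  0  1  0  1  2  0  1  0  1  0  1  0  1  2  0
G_A(18) = 0.
Stack B, S = {1, 3, 6, 7}:
n :  0  1  2  3  4  5  6  7  8  9 10 11 12 13 14 15 16 17
G :  0  1  0  1  0  1  2  3  2  3  2  3  0  1  0  1  0  1
G_B(17) = 1.
Combined Grundy value = 0 ⊕ 1 = 1.

1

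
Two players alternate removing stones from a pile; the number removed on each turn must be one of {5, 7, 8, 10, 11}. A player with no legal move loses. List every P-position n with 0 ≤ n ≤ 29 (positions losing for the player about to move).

G(0) = 0
G(1) = mex{} = 0
G(2) = mex{} = 0
G(3) = mex{} = 0
G(4) = mex{} = 0
G(5) = mex{0} = 1
G(6) = mex{0} = 1
G(7) = mex{0,0} = 1
G(8) = mex{0,0,0} = 1
G(9) = mex{0,0,0} = 1
G(10) = mex{1,0,0,0} = 2
G(11) = mex{1,0,0,0,0} = 2
G(12) = mex{1,1,0,0,0} = 2
G(13) = mex{1,1,1,0,0} = 2
G(14) = mex{1,1,1,0,0} = 2
G(15) = mex{2,1,1,1,0} = 3
G(16) = mex{2,1,1,1,1} = 0
G(17) = mex{2,2,1,1,1} = 0
G(18) = mex{2,2,2,1,1} = 0
G(19) = mex{2,2,2,1,1} = 0
G(20) = mex{3,2,2,2,1} = 0
G(21) = mex{0,2,2,2,2} = 1
G(22) = mex{0,3,2,2,2} = 1
G(23) = mex{0,0,3,2,2} = 1
G(24) = mex{0,0,0,2,2} = 1
G(25) = mex{0,0,0,3,2} = 1
G(26) = mex{1,0,0,0,3} = 2
G(27) = mex{1,0,0,0,0} = 2
G(28) = mex{1,1,0,0,0} = 2
G(29) = mex{1,1,1,0,0} = 2
P-positions are exactly the n with G(n) = 0.

0, 1, 2, 3, 4, 16, 17, 18, 19, 20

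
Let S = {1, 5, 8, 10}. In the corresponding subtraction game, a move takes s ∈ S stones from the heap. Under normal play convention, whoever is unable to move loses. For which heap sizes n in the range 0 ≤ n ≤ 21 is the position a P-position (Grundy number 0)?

G(0) = 0
G(1) = mex{0} = 1
G(2) = mex{1} = 0
G(3) = mex{0} = 1
G(4) = mex{1} = 0
G(5) = mex{0,0} = 1
G(6) = mex{1,1} = 0
G(7) = mex{0,0} = 1
G(8) = mex{1,1,0} = 2
G(9) = mex{2,0,1} = 3
G(10) = mex{3,1,0,0} = 2
G(11) = mex{2,0,1,1} = 3
G(12) = mex{3,1,0,0} = 2
G(13) = mex{2,2,1,1} = 0
G(14) = mex{0,3,0,0} = 1
G(15) = mex{1,2,1,1} = 0
G(16) = mex{0,3,2,0} = 1
G(17) = mex{1,2,3,1} = 0
G(18) = mex{0,0,2,2} = 1
G(19) = mex{1,1,3,3} = 0
G(20) = mex{0,0,2,2} = 1
G(21) = mex{1,1,0,3} = 2
P-positions are exactly the n with G(n) = 0.

0, 2, 4, 6, 13, 15, 17, 19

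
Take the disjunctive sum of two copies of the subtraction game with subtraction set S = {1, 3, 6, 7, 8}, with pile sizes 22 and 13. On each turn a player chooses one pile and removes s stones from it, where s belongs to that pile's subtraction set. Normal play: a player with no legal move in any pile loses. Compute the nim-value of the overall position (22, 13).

All piles use S = {1, 3, 6, 7, 8}:
n :  0  1  2  3  4  5  6  7  8  9 10 11 12 13 14 15 16 17 18 19 20 21 22
G :  0  1  0  1  0  1  2  3  2  3  2  3  4  0  1  0  1  0  1  2  3  2  3
Pile A: G(22) = 3.
Pile B: G(13) = 0.
Combined Grundy value = 3 ⊕ 0 = 3.

3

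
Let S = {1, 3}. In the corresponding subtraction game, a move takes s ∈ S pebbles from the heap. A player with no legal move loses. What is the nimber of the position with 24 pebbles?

G(0) = 0
G(1) = mex{0} = 1
G(2) = mex{1} = 0
G(3) = mex{0,0} = 1
G(4) = mex{1,1} = 0
G(5) = mex{0,0} = 1
G(6) = mex{1,1} = 0
G(7) = mex{0,0} = 1
G(8) = mex{1,1} = 0
G(9) = mex{0,0} = 1
G(10) = mex{1,1} = 0
G(11) = mex{0,0} = 1
G(12) = mex{1,1} = 0
G(13) = mex{0,0} = 1
G(14) = mex{1,1} = 0
G(15) = mex{0,0} = 1
G(16) = mex{1,1} = 0
G(17) = mex{0,0} = 1
G(18) = mex{1,1} = 0
G(19) = mex{0,0} = 1
G(20) = mex{1,1} = 0
G(21) = mex{0,0} = 1
G(22) = mex{1,1} = 0
G(23) = mex{0,0} = 1
G(24) = mex{1,1} = 0

0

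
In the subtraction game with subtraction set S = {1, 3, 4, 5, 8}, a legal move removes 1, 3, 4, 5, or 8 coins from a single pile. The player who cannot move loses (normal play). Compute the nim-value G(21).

1

G(0) = 0
G(1) = mex{0} = 1
G(2) = mex{1} = 0
G(3) = mex{0,0} = 1
G(4) = mex{1,1,0} = 2
G(5) = mex{2,0,1,0} = 3
G(6) = mex{3,1,0,1} = 2
G(7) = mex{2,2,1,0} = 3
G(8) = mex{3,3,2,1,0} = 4
G(9) = mex{4,2,3,2,1} = 0
G(10) = mex{0,3,2,3,0} = 1
G(11) = mex{1,4,3,2,1} = 0
G(12) = mex{0,0,4,3,2} = 1
G(13) = mex{1,1,0,4,3} = 2
G(14) = mex{2,0,1,0,2} = 3
G(15) = mex{3,1,0,1,3} = 2
G(16) = mex{2,2,1,0,4} = 3
G(17) = mex{3,3,2,1,0} = 4
G(18) = mex{4,2,3,2,1} = 0
G(19) = mex{0,3,2,3,0} = 1
G(20) = mex{1,4,3,2,1} = 0
G(21) = mex{0,0,4,3,2} = 1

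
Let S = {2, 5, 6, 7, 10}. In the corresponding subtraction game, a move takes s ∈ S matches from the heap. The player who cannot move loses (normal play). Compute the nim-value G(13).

G(0) = 0
G(1) = mex{} = 0
G(2) = mex{0} = 1
G(3) = mex{0} = 1
G(4) = mex{1} = 0
G(5) = mex{1,0} = 2
G(6) = mex{0,0,0} = 1
G(7) = mex{2,1,0,0} = 3
G(8) = mex{1,1,1,0} = 2
G(9) = mex{3,0,1,1} = 2
G(10) = mex{2,2,0,1,0} = 3
G(11) = mex{2,1,2,0,0} = 3
G(12) = mex{3,3,1,2,1} = 0
G(13) = mex{3,2,3,1,1} = 0

0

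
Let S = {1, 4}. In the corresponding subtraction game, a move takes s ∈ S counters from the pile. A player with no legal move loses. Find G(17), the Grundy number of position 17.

0

G(0) = 0
G(1) = mex{0} = 1
G(2) = mex{1} = 0
G(3) = mex{0} = 1
G(4) = mex{1,0} = 2
G(5) = mex{2,1} = 0
G(6) = mex{0,0} = 1
G(7) = mex{1,1} = 0
G(8) = mex{0,2} = 1
G(9) = mex{1,0} = 2
G(10) = mex{2,1} = 0
G(11) = mex{0,0} = 1
G(12) = mex{1,1} = 0
G(13) = mex{0,2} = 1
G(14) = mex{1,0} = 2
G(15) = mex{2,1} = 0
G(16) = mex{0,0} = 1
G(17) = mex{1,1} = 0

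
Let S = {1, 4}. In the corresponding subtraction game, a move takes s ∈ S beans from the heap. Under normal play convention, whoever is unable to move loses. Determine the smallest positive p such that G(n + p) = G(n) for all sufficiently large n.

5

G(0) = 0
G(1) = mex{0} = 1
G(2) = mex{1} = 0
G(3) = mex{0} = 1
G(4) = mex{1,0} = 2
G(5) = mex{2,1} = 0
G(6) = mex{0,0} = 1
G(7) = mex{1,1} = 0
G(8) = mex{0,2} = 1
G(9) = mex{1,0} = 2
G(10) = mex{2,1} = 0
G(11) = mex{0,0} = 1
G(12) = mex{1,1} = 0
G(13) = mex{0,2} = 1
G(14) = mex{1,0} = 2
G(n+5) = G(n) holds for n = 0,…,3 (a full window of length max(S) = 4), so the sequence is purely periodic with period 5.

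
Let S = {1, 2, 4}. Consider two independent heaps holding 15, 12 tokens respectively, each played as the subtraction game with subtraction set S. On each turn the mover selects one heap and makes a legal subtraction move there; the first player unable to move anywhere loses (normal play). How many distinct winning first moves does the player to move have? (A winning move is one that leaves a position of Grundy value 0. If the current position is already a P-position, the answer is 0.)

All heaps use S = {1, 2, 4}:
G(0) = 0
G(1) = mex{0} = 1
G(2) = mex{1,0} = 2
G(3) = mex{2,1} = 0
G(4) = mex{0,2,0} = 1
G(5) = mex{1,0,1} = 2
G(6) = mex{2,1,2} = 0
G(7) = mex{0,2,0} = 1
G(8) = mex{1,0,1} = 2
G(9) = mex{2,1,2} = 0
G(10) = mex{0,2,0} = 1
G(11) = mex{1,0,1} = 2
G(12) = mex{2,1,2} = 0
G(13) = mex{0,2,0} = 1
G(14) = mex{1,0,1} = 2
G(15) = mex{2,1,2} = 0
Heap A: G(15) = 0.
Heap B: G(12) = 0.
Combined Grundy value = 0 ⊕ 0 = 0.
A winning move leaves total XOR = 0, i.e. changes one component's Grundy value g to g ⊕ X where X is the current total.
Heap A: target g' = 0⊕0 = 0, but every legal move changes the Grundy value (mex property), so 0 moves.
Heap B: target g' = 0⊕0 = 0, but every legal move changes the Grundy value (mex property), so 0 moves.

0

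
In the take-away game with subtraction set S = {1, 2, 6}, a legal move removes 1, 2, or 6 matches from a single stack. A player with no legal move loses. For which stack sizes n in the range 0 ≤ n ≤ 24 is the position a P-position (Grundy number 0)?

0, 3, 7, 10, 14, 17, 21, 24

n :  0  1  2  3  4  5  6  7  8  9 10 11 12 13 14 15 16 17 18 19 20 21 22 23 24
G :  0  1  2  0  1  2  3  0  1  2  0  1  2  3  0  1  2  0  1  2  3  0  1  2  0
P-positions are exactly the n with G(n) = 0.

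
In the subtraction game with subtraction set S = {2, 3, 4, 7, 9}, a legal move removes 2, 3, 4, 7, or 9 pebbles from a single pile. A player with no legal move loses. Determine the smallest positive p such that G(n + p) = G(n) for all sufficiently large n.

11

n :  0  1  2  3  4  5  6  7  8  9 10 11 12 13 14 15 16 17 18 19 20 21 22 23
G :  0  0  1  1  2  2  0  3  1  4  2  0  0  1  1  2  2  0  3  1  4  2  0  0
G(n+11) = G(n) holds for n = 0,…,8 (a full window of length max(S) = 9), so the sequence is purely periodic with period 11.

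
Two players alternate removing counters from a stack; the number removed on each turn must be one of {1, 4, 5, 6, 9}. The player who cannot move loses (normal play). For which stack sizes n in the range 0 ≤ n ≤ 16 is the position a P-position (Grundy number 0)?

0, 2, 10, 12

n :  0  1  2  3  4  5  6  7  8  9 10 11 12 13 14 15 16
G :  0  1  0  1  2  3  2  3  4  5  0  1  0  1  2  3  2
P-positions are exactly the n with G(n) = 0.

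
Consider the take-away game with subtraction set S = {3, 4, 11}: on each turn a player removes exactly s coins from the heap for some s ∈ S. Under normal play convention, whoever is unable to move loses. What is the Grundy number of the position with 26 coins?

n :  0  1  2  3  4  5  6  7  8  9 10 11 12 13 14 15 16 17 18 19 20 21 22 23 24 25 26
G :  0  0  0  1  1  1  2  0  0  0  1  1  1  2  0  0  0  1  1  1  2  0  0  0  1  1  1

1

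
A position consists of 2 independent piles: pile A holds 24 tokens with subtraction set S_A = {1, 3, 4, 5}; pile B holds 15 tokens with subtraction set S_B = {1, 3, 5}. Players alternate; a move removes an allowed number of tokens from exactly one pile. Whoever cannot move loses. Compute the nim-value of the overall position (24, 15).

Pile A, S = {1, 3, 4, 5}:
n :  0  1  2  3  4  5  6  7  8  9 10 11 12 13 14 15 16 17 18 19 20 21 22 23 24
G :  0  1  0  1  2  3  2  3  0  1  0  1  2  3  2  3  0  1  0  1  2  3  2  3  0
G_A(24) = 0.
Pile B, S = {1, 3, 5}:
G(0) = 0
G(1) = mex{0} = 1
G(2) = mex{1} = 0
G(3) = mex{0,0} = 1
G(4) = mex{1,1} = 0
G(5) = mex{0,0,0} = 1
G(6) = mex{1,1,1} = 0
G(7) = mex{0,0,0} = 1
G(8) = mex{1,1,1} = 0
G(9) = mex{0,0,0} = 1
G(10) = mex{1,1,1} = 0
G(11) = mex{0,0,0} = 1
G(12) = mex{1,1,1} = 0
G(13) = mex{0,0,0} = 1
G(14) = mex{1,1,1} = 0
G(15) = mex{0,0,0} = 1
G_B(15) = 1.
Combined Grundy value = 0 ⊕ 1 = 1.

1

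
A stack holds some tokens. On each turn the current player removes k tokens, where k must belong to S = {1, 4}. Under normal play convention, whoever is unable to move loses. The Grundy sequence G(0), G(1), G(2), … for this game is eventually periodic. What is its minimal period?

G(0) = 0
G(1) = mex{0} = 1
G(2) = mex{1} = 0
G(3) = mex{0} = 1
G(4) = mex{1,0} = 2
G(5) = mex{2,1} = 0
G(6) = mex{0,0} = 1
G(7) = mex{1,1} = 0
G(8) = mex{0,2} = 1
G(9) = mex{1,0} = 2
G(10) = mex{2,1} = 0
G(11) = mex{0,0} = 1
G(12) = mex{1,1} = 0
G(13) = mex{0,2} = 1
G(14) = mex{1,0} = 2
G(n+5) = G(n) holds for n = 0,…,3 (a full window of length max(S) = 4), so the sequence is purely periodic with period 5.

5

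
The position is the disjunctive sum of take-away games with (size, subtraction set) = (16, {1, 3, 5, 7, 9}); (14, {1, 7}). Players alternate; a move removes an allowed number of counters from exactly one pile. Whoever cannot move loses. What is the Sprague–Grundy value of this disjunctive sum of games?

0

Pile A, S = {1, 3, 5, 7, 9}:
G(0) = 0
G(1) = mex{0} = 1
G(2) = mex{1} = 0
G(3) = mex{0,0} = 1
G(4) = mex{1,1} = 0
G(5) = mex{0,0,0} = 1
G(6) = mex{1,1,1} = 0
G(7) = mex{0,0,0,0} = 1
G(8) = mex{1,1,1,1} = 0
G(9) = mex{0,0,0,0,0} = 1
G(10) = mex{1,1,1,1,1} = 0
G(11) = mex{0,0,0,0,0} = 1
G(12) = mex{1,1,1,1,1} = 0
G(13) = mex{0,0,0,0,0} = 1
G(14) = mex{1,1,1,1,1} = 0
G(15) = mex{0,0,0,0,0} = 1
G(16) = mex{1,1,1,1,1} = 0
G_A(16) = 0.
Pile B, S = {1, 7}:
G(0) = 0
G(1) = mex{0} = 1
G(2) = mex{1} = 0
G(3) = mex{0} = 1
G(4) = mex{1} = 0
G(5) = mex{0} = 1
G(6) = mex{1} = 0
G(7) = mex{0,0} = 1
G(8) = mex{1,1} = 0
G(9) = mex{0,0} = 1
G(10) = mex{1,1} = 0
G(11) = mex{0,0} = 1
G(12) = mex{1,1} = 0
G(13) = mex{0,0} = 1
G(14) = mex{1,1} = 0
G_B(14) = 0.
Combined Grundy value = 0 ⊕ 0 = 0.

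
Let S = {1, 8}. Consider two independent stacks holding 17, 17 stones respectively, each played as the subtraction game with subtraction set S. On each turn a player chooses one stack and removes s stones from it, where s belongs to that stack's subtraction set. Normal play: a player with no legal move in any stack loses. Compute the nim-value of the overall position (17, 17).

All stacks use S = {1, 8}:
G(0) = 0
G(1) = mex{0} = 1
G(2) = mex{1} = 0
G(3) = mex{0} = 1
G(4) = mex{1} = 0
G(5) = mex{0} = 1
G(6) = mex{1} = 0
G(7) = mex{0} = 1
G(8) = mex{1,0} = 2
G(9) = mex{2,1} = 0
G(10) = mex{0,0} = 1
G(11) = mex{1,1} = 0
G(12) = mex{0,0} = 1
G(13) = mex{1,1} = 0
G(14) = mex{0,0} = 1
G(15) = mex{1,1} = 0
G(16) = mex{0,2} = 1
G(17) = mex{1,0} = 2
Stack A: G(17) = 2.
Stack B: G(17) = 2.
Combined Grundy value = 2 ⊕ 2 = 0.

0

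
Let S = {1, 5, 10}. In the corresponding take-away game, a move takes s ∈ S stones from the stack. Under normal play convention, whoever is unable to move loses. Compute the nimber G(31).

n :  0  1  2  3  4  5  6  7  8  9 10 11 12 13 14 15 16 17 18 19 20 21 22 23 24 25 26 27 28 29 30 31
G :  0  1  0  1  0  1  0  1  0  1  2  3  2  3  2  0  1  0  1  0  1  0  1  0  1  2  3  2  3  2  0  1

1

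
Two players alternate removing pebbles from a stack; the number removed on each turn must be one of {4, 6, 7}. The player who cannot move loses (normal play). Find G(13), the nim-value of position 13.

n :  0  1  2  3  4  5  6  7  8  9 10 11 12 13
G :  0  0  0  0  1  1  1  1  2  2  2  0  0  0

0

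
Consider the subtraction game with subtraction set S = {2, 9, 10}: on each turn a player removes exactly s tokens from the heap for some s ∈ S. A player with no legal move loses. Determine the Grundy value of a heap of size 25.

1

G(0) = 0
G(1) = mex{} = 0
G(2) = mex{0} = 1
G(3) = mex{0} = 1
G(4) = mex{1} = 0
G(5) = mex{1} = 0
G(6) = mex{0} = 1
G(7) = mex{0} = 1
G(8) = mex{1} = 0
G(9) = mex{1,0} = 2
G(10) = mex{0,0,0} = 1
G(11) = mex{2,1,0} = 3
G(12) = mex{1,1,1} = 0
G(13) = mex{3,0,1} = 2
G(14) = mex{0,0,0} = 1
G(15) = mex{2,1,0} = 3
G(16) = mex{1,1,1} = 0
G(17) = mex{3,0,1} = 2
G(18) = mex{0,2,0} = 1
G(19) = mex{2,1,2} = 0
G(20) = mex{1,3,1} = 0
G(21) = mex{0,0,3} = 1
G(22) = mex{0,2,0} = 1
G(23) = mex{1,1,2} = 0
G(24) = mex{1,3,1} = 0
G(25) = mex{0,0,3} = 1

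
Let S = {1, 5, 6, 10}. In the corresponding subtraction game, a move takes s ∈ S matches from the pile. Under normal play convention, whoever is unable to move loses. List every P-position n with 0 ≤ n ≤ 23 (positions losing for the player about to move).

G(0) = 0
G(1) = mex{0} = 1
G(2) = mex{1} = 0
G(3) = mex{0} = 1
G(4) = mex{1} = 0
G(5) = mex{0,0} = 1
G(6) = mex{1,1,0} = 2
G(7) = mex{2,0,1} = 3
G(8) = mex{3,1,0} = 2
G(9) = mex{2,0,1} = 3
G(10) = mex{3,1,0,0} = 2
G(11) = mex{2,2,1,1} = 0
G(12) = mex{0,3,2,0} = 1
G(13) = mex{1,2,3,1} = 0
G(14) = mex{0,3,2,0} = 1
G(15) = mex{1,2,3,1} = 0
G(16) = mex{0,0,2,2} = 1
G(17) = mex{1,1,0,3} = 2
G(18) = mex{2,0,1,2} = 3
G(19) = mex{3,1,0,3} = 2
G(20) = mex{2,0,1,2} = 3
G(21) = mex{3,1,0,0} = 2
G(22) = mex{2,2,1,1} = 0
G(23) = mex{0,3,2,0} = 1
P-positions are exactly the n with G(n) = 0.

0, 2, 4, 11, 13, 15, 22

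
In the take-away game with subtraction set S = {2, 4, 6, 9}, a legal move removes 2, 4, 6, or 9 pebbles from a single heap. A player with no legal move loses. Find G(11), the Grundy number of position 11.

0

G(0) = 0
G(1) = mex{} = 0
G(2) = mex{0} = 1
G(3) = mex{0} = 1
G(4) = mex{1,0} = 2
G(5) = mex{1,0} = 2
G(6) = mex{2,1,0} = 3
G(7) = mex{2,1,0} = 3
G(8) = mex{3,2,1} = 0
G(9) = mex{3,2,1,0} = 4
G(10) = mex{0,3,2,0} = 1
G(11) = mex{4,3,2,1} = 0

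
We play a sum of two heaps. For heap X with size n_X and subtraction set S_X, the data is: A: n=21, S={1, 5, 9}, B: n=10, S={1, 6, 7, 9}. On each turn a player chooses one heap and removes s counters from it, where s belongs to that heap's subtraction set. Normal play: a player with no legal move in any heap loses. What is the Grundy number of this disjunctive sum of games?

3

Heap A, S = {1, 5, 9}:
G(0) = 0
G(1) = mex{0} = 1
G(2) = mex{1} = 0
G(3) = mex{0} = 1
G(4) = mex{1} = 0
G(5) = mex{0,0} = 1
G(6) = mex{1,1} = 0
G(7) = mex{0,0} = 1
G(8) = mex{1,1} = 0
G(9) = mex{0,0,0} = 1
G(10) = mex{1,1,1} = 0
G(11) = mex{0,0,0} = 1
G(12) = mex{1,1,1} = 0
G(13) = mex{0,0,0} = 1
G(14) = mex{1,1,1} = 0
G(15) = mex{0,0,0} = 1
G(16) = mex{1,1,1} = 0
G(17) = mex{0,0,0} = 1
G(18) = mex{1,1,1} = 0
G(19) = mex{0,0,0} = 1
G(20) = mex{1,1,1} = 0
G(21) = mex{0,0,0} = 1
G_A(21) = 1.
Heap B, S = {1, 6, 7, 9}:
G(0) = 0
G(1) = mex{0} = 1
G(2) = mex{1} = 0
G(3) = mex{0} = 1
G(4) = mex{1} = 0
G(5) = mex{0} = 1
G(6) = mex{1,0} = 2
G(7) = mex{2,1,0} = 3
G(8) = mex{3,0,1} = 2
G(9) = mex{2,1,0,0} = 3
G(10) = mex{3,0,1,1} = 2
G_B(10) = 2.
Combined Grundy value = 1 ⊕ 2 = 3.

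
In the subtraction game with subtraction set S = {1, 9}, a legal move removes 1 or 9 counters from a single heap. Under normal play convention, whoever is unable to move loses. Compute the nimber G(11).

1

G(0) = 0
G(1) = mex{0} = 1
G(2) = mex{1} = 0
G(3) = mex{0} = 1
G(4) = mex{1} = 0
G(5) = mex{0} = 1
G(6) = mex{1} = 0
G(7) = mex{0} = 1
G(8) = mex{1} = 0
G(9) = mex{0,0} = 1
G(10) = mex{1,1} = 0
G(11) = mex{0,0} = 1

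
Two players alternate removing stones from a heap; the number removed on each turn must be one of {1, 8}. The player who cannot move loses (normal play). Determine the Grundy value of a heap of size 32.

n :  0  1  2  3  4  5  6  7  8  9 10 11 12 13 14 15 16 17 18 19 20 21 22 23 24 25 26 27 28 29 30 31 32
G :  0  1  0  1  0  1  0  1  2  0  1  0  1  0  1  0  1  2  0  1  0  1  0  1  0  1  2  0  1  0  1  0  1

1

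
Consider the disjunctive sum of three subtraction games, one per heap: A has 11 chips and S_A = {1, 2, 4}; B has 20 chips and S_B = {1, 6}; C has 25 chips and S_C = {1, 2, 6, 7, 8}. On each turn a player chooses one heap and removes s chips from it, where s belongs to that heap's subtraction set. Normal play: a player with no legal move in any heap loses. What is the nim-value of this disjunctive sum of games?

1

Heap A, S = {1, 2, 4}:
n :  0  1  2  3  4  5  6  7  8  9 10 11
G :  0  1  2  0  1  2  0  1  2  0  1  2
G_A(11) = 2.
Heap B, S = {1, 6}:
G(0) = 0
G(1) = mex{0} = 1
G(2) = mex{1} = 0
G(3) = mex{0} = 1
G(4) = mex{1} = 0
G(5) = mex{0} = 1
G(6) = mex{1,0} = 2
G(7) = mex{2,1} = 0
G(8) = mex{0,0} = 1
G(9) = mex{1,1} = 0
G(10) = mex{0,0} = 1
G(11) = mex{1,1} = 0
G(12) = mex{0,2} = 1
G(13) = mex{1,0} = 2
G(14) = mex{2,1} = 0
G(15) = mex{0,0} = 1
G(16) = mex{1,1} = 0
G(17) = mex{0,0} = 1
G(18) = mex{1,1} = 0
G(19) = mex{0,2} = 1
G(20) = mex{1,0} = 2
G_B(20) = 2.
Heap C, S = {1, 2, 6, 7, 8}:
n :  0  1  2  3  4  5  6  7  8  9 10 11 12 13 14 15 16 17 18 19 20 21 22 23 24 25
G :  0  1  2  0  1  2  3  4  5  3  4  5  0  1  2  0  1  2  3  4  5  3  4  5  0  1
G_C(25) = 1.
Combined Grundy value = 2 ⊕ 2 ⊕ 1 = 1.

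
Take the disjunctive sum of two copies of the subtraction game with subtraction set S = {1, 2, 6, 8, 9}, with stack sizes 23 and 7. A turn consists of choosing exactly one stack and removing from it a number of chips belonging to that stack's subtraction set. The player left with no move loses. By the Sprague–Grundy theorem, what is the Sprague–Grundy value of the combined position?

2

All stacks use S = {1, 2, 6, 8, 9}:
n :  0  1  2  3  4  5  6  7  8  9 10 11 12 13 14 15 16 17 18 19 20 21 22 23
G :  0  1  2  0  1  2  3  0  1  2  0  1  2  3  0  1  2  0  1  2  3  0  1  2
Stack A: G(23) = 2.
Stack B: G(7) = 0.
Combined Grundy value = 2 ⊕ 0 = 2.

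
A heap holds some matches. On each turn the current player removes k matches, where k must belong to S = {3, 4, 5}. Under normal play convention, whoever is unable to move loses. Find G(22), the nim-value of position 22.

n :  0  1  2  3  4  5  6  7  8  9 10 11 12 13 14 15 16 17 18 19 20 21 22
G :  0  0  0  1  1  1  2  2  0  0  0  1  1  1  2  2  0  0  0  1  1  1  2

2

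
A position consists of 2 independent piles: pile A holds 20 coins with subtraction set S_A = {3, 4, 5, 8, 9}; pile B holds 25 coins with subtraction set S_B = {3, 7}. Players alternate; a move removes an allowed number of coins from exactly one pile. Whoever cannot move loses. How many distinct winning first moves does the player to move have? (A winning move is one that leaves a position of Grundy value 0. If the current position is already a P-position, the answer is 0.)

4

Pile A, S = {3, 4, 5, 8, 9}:
G(0) = 0
G(1) = mex{} = 0
G(2) = mex{} = 0
G(3) = mex{0} = 1
G(4) = mex{0,0} = 1
G(5) = mex{0,0,0} = 1
G(6) = mex{1,0,0} = 2
G(7) = mex{1,1,0} = 2
G(8) = mex{1,1,1,0} = 2
G(9) = mex{2,1,1,0,0} = 3
G(10) = mex{2,2,1,0,0} = 3
G(11) = mex{2,2,2,1,0} = 3
G(12) = mex{3,2,2,1,1} = 0
G(13) = mex{3,3,2,1,1} = 0
G(14) = mex{3,3,3,2,1} = 0
G(15) = mex{0,3,3,2,2} = 1
G(16) = mex{0,0,3,2,2} = 1
G(17) = mex{0,0,0,3,2} = 1
G(18) = mex{1,0,0,3,3} = 2
G(19) = mex{1,1,0,3,3} = 2
G(20) = mex{1,1,1,0,3} = 2
G_A(20) = 2.
Pile B, S = {3, 7}:
n :  0  1  2  3  4  5  6  7  8  9 10 11 12 13 14 15 16 17 18 19 20 21 22 23 24 25
G :  0  0  0  1  1  1  0  2  2  1  0  0  0  1  1  1  0  2  2  1  0  0  0  1  1  1
G_B(25) = 1.
Combined Grundy value = 2 ⊕ 1 = 3.
A winning move leaves total XOR = 0, i.e. changes one component's Grundy value g to g ⊕ X where X is the current total.
Pile A: need g' = 2⊕3 = 1. Options: 20−3→G=1, 20−4→G=1, 20−5→G=1, 20−8→G=0, 20−9→G=3. Hits: 3.
Pile B: need g' = 1⊕3 = 2. Options: 25−3→G=0, 25−7→G=2. Hits: 1.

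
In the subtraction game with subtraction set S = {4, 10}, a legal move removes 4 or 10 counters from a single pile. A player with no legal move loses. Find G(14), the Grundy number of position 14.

n :  0  1  2  3  4  5  6  7  8  9 10 11 12 13 14
G :  0  0  0  0  1  1  1  1  0  0  2  2  1  1  0

0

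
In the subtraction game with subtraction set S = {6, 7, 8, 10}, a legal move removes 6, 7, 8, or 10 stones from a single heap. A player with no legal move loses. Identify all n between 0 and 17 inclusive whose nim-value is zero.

0, 1, 2, 3, 4, 5, 16, 17

n :  0  1  2  3  4  5  6  7  8  9 10 11 12 13 14 15 16 17
G :  0  0  0  0  0  0  1  1  1  1  1  1  2  2  2  2  0  0
P-positions are exactly the n with G(n) = 0.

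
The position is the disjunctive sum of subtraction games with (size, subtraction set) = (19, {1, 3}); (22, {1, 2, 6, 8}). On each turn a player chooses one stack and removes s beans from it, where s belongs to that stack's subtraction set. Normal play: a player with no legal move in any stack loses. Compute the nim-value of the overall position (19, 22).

Stack A, S = {1, 3}:
G(0) = 0
G(1) = mex{0} = 1
G(2) = mex{1} = 0
G(3) = mex{0,0} = 1
G(4) = mex{1,1} = 0
G(5) = mex{0,0} = 1
G(6) = mex{1,1} = 0
G(7) = mex{0,0} = 1
G(8) = mex{1,1} = 0
G(9) = mex{0,0} = 1
G(10) = mex{1,1} = 0
G(11) = mex{0,0} = 1
G(12) = mex{1,1} = 0
G(13) = mex{0,0} = 1
G(14) = mex{1,1} = 0
G(15) = mex{0,0} = 1
G(16) = mex{1,1} = 0
G(17) = mex{0,0} = 1
G(18) = mex{1,1} = 0
G(19) = mex{0,0} = 1
G_A(19) = 1.
Stack B, S = {1, 2, 6, 8}:
n :  0  1  2  3  4  5  6  7  8  9 10 11 12 13 14 15 16 17 18 19 20 21 22
G :  0  1  2  0  1  2  3  0  1  2  0  1  2  3  0  1  2  0  1  2  3  0  1
G_B(22) = 1.
Combined Grundy value = 1 ⊕ 1 = 0.

0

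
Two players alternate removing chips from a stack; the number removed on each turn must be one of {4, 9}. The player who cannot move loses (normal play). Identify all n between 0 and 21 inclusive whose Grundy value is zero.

0, 1, 2, 3, 8, 13, 14, 15, 16, 21

G(0) = 0
G(1) = mex{} = 0
G(2) = mex{} = 0
G(3) = mex{} = 0
G(4) = mex{0} = 1
G(5) = mex{0} = 1
G(6) = mex{0} = 1
G(7) = mex{0} = 1
G(8) = mex{1} = 0
G(9) = mex{1,0} = 2
G(10) = mex{1,0} = 2
G(11) = mex{1,0} = 2
G(12) = mex{0,0} = 1
G(13) = mex{2,1} = 0
G(14) = mex{2,1} = 0
G(15) = mex{2,1} = 0
G(16) = mex{1,1} = 0
G(17) = mex{0,0} = 1
G(18) = mex{0,2} = 1
G(19) = mex{0,2} = 1
G(20) = mex{0,2} = 1
G(21) = mex{1,1} = 0
P-positions are exactly the n with G(n) = 0.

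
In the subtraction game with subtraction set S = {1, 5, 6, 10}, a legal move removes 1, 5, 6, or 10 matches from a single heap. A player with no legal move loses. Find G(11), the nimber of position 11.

G(0) = 0
G(1) = mex{0} = 1
G(2) = mex{1} = 0
G(3) = mex{0} = 1
G(4) = mex{1} = 0
G(5) = mex{0,0} = 1
G(6) = mex{1,1,0} = 2
G(7) = mex{2,0,1} = 3
G(8) = mex{3,1,0} = 2
G(9) = mex{2,0,1} = 3
G(10) = mex{3,1,0,0} = 2
G(11) = mex{2,2,1,1} = 0

0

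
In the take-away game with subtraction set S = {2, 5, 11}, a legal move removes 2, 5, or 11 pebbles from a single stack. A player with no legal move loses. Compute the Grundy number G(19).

n :  0  1  2  3  4  5  6  7  8  9 10 11 12 13 14 15 16 17 18 19
G :  0  0  1  1  0  2  1  0  0  1  1  2  2  3  0  2  1  0  2  1

1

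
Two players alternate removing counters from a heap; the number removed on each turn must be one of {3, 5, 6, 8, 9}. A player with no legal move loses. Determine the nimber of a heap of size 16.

G(0) = 0
G(1) = mex{} = 0
G(2) = mex{} = 0
G(3) = mex{0} = 1
G(4) = mex{0} = 1
G(5) = mex{0,0} = 1
G(6) = mex{1,0,0} = 2
G(7) = mex{1,0,0} = 2
G(8) = mex{1,1,0,0} = 2
G(9) = mex{2,1,1,0,0} = 3
G(10) = mex{2,1,1,0,0} = 3
G(11) = mex{2,2,1,1,0} = 3
G(12) = mex{3,2,2,1,1} = 0
G(13) = mex{3,2,2,1,1} = 0
G(14) = mex{3,3,2,2,1} = 0
G(15) = mex{0,3,3,2,2} = 1
G(16) = mex{0,3,3,2,2} = 1

1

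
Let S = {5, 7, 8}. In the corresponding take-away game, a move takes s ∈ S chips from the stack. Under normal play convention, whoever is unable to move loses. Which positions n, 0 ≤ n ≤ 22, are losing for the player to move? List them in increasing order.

0, 1, 2, 3, 4, 13, 14, 15, 16, 17

n :  0  1  2  3  4  5  6  7  8  9 10 11 12 13 14 15 16 17 18 19 20 21 22
G :  0  0  0  0  0  1  1  1  1  1  2  2  2  0  0  0  0  0  1  1  1  1  1
P-positions are exactly the n with G(n) = 0.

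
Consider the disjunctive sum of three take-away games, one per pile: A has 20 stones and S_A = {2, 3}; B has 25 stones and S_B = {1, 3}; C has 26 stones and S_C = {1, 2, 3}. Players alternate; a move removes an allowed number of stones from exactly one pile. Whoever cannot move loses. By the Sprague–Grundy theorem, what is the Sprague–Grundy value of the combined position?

3

Pile A, S = {2, 3}:
n :  0  1  2  3  4  5  6  7  8  9 10 11 12 13 14 15 16 17 18 19 20
G :  0  0  1  1  2  0  0  1  1  2  0  0  1  1  2  0  0  1  1  2  0
G_A(20) = 0.
Pile B, S = {1, 3}:
n :  0  1  2  3  4  5  6  7  8  9 10 11 12 13 14 15 16 17 18 19 20 21 22 23 24 25
G :  0  1  0  1  0  1  0  1  0  1  0  1  0  1  0  1  0  1  0  1  0  1  0  1  0  1
G_B(25) = 1.
Pile C, S = {1, 2, 3}:
G(0) = 0
G(1) = mex{0} = 1
G(2) = mex{1,0} = 2
G(3) = mex{2,1,0} = 3
G(4) = mex{3,2,1} = 0
G(5) = mex{0,3,2} = 1
G(6) = mex{1,0,3} = 2
G(7) = mex{2,1,0} = 3
G(8) = mex{3,2,1} = 0
G(9) = mex{0,3,2} = 1
G(10) = mex{1,0,3} = 2
G(11) = mex{2,1,0} = 3
G(12) = mex{3,2,1} = 0
G(13) = mex{0,3,2} = 1
G(14) = mex{1,0,3} = 2
G(15) = mex{2,1,0} = 3
G(16) = mex{3,2,1} = 0
G(17) = mex{0,3,2} = 1
G(18) = mex{1,0,3} = 2
G(19) = mex{2,1,0} = 3
G(20) = mex{3,2,1} = 0
G(21) = mex{0,3,2} = 1
G(22) = mex{1,0,3} = 2
G(23) = mex{2,1,0} = 3
G(24) = mex{3,2,1} = 0
G(25) = mex{0,3,2} = 1
G(26) = mex{1,0,3} = 2
G_C(26) = 2.
Combined Grundy value = 0 ⊕ 1 ⊕ 2 = 3.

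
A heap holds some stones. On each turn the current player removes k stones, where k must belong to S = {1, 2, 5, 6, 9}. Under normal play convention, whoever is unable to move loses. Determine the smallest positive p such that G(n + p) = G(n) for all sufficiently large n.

n :  0  1  2  3  4  5  6  7  8  9 10 11 12 13 14 15 16 17
G :  0  1  2  0  1  2  3  0  1  2  0  1  2  3  0  1  2  0
G(n+7) = G(n) holds for n = 0,…,8 (a full window of length max(S) = 9), so the sequence is purely periodic with period 7.

7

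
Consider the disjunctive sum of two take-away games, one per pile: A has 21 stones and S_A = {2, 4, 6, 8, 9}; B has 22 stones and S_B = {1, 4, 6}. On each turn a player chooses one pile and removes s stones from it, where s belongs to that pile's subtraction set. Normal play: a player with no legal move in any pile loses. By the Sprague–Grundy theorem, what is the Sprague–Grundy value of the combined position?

Pile A, S = {2, 4, 6, 8, 9}:
n :  0  1  2  3  4  5  6  7  8  9 10 11 12 13 14 15 16 17 18 19 20 21
G :  0  0  1  1  2  2  3  3  4  4  5  0  0  1  1  2  2  3  3  4  4  5
G_A(21) = 5.
Pile B, S = {1, 4, 6}:
n :  0  1  2  3  4  5  6  7  8  9 10 11 12 13 14 15 16 17 18 19 20 21 22
G :  0  1  0  1  2  0  1  0  1  2  0  1  0  1  2  0  1  0  1  2  0  1  0
G_B(22) = 0.
Combined Grundy value = 5 ⊕ 0 = 5.

5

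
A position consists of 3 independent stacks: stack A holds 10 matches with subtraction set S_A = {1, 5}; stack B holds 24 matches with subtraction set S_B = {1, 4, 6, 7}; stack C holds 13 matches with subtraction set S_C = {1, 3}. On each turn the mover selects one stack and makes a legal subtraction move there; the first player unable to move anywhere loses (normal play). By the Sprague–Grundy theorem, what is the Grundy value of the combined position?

Stack A, S = {1, 5}:
G(0) = 0
G(1) = mex{0} = 1
G(2) = mex{1} = 0
G(3) = mex{0} = 1
G(4) = mex{1} = 0
G(5) = mex{0,0} = 1
G(6) = mex{1,1} = 0
G(7) = mex{0,0} = 1
G(8) = mex{1,1} = 0
G(9) = mex{0,0} = 1
G(10) = mex{1,1} = 0
G_A(10) = 0.
Stack B, S = {1, 4, 6, 7}:
n :  0  1  2  3  4  5  6  7  8  9 10 11 12 13 14 15 16 17 18 19 20 21 22 23 24
G :  0  1  0  1  2  0  1  2  3  2  0  1  2  0  1  0  1  2  0  1  2  3  2  0  1
G_B(24) = 1.
Stack C, S = {1, 3}:
n :  0  1  2  3  4  5  6  7  8  9 10 11 12 13
G :  0  1  0  1  0  1  0  1  0  1  0  1  0  1
G_C(13) = 1.
Combined Grundy value = 0 ⊕ 1 ⊕ 1 = 0.

0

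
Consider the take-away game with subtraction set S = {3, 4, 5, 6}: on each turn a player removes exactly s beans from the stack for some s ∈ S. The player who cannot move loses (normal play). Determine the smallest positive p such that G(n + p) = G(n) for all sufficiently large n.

9

G(0) = 0
G(1) = mex{} = 0
G(2) = mex{} = 0
G(3) = mex{0} = 1
G(4) = mex{0,0} = 1
G(5) = mex{0,0,0} = 1
G(6) = mex{1,0,0,0} = 2
G(7) = mex{1,1,0,0} = 2
G(8) = mex{1,1,1,0} = 2
G(9) = mex{2,1,1,1} = 0
G(10) = mex{2,2,1,1} = 0
G(11) = mex{2,2,2,1} = 0
G(12) = mex{0,2,2,2} = 1
G(13) = mex{0,0,2,2} = 1
G(14) = mex{0,0,0,2} = 1
G(15) = mex{1,0,0,0} = 2
G(16) = mex{1,1,0,0} = 2
G(17) = mex{1,1,1,0} = 2
G(18) = mex{2,1,1,1} = 0
G(19) = mex{2,2,1,1} = 0
G(n+9) = G(n) holds for n = 0,…,5 (a full window of length max(S) = 6), so the sequence is purely periodic with period 9.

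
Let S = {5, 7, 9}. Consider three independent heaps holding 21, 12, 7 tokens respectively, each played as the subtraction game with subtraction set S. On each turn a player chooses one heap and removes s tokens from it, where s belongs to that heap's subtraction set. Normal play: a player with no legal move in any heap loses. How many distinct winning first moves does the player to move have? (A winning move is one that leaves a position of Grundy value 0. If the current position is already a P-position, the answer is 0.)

All heaps use S = {5, 7, 9}:
G(0) = 0
G(1) = mex{} = 0
G(2) = mex{} = 0
G(3) = mex{} = 0
G(4) = mex{} = 0
G(5) = mex{0} = 1
G(6) = mex{0} = 1
G(7) = mex{0,0} = 1
G(8) = mex{0,0} = 1
G(9) = mex{0,0,0} = 1
G(10) = mex{1,0,0} = 2
G(11) = mex{1,0,0} = 2
G(12) = mex{1,1,0} = 2
G(13) = mex{1,1,0} = 2
G(14) = mex{1,1,1} = 0
G(15) = mex{2,1,1} = 0
G(16) = mex{2,1,1} = 0
G(17) = mex{2,2,1} = 0
G(18) = mex{2,2,1} = 0
G(19) = mex{0,2,2} = 1
G(20) = mex{0,2,2} = 1
G(21) = mex{0,0,2} = 1
Heap A: G(21) = 1.
Heap B: G(12) = 2.
Heap C: G(7) = 1.
Combined Grundy value = 1 ⊕ 2 ⊕ 1 = 2.
A winning move leaves total XOR = 0, i.e. changes one component's Grundy value g to g ⊕ X where X is the current total.
Heap A: need g' = 1⊕2 = 3. Options: 21−5→G=0, 21−7→G=0, 21−9→G=2. Hits: 0.
Heap B: need g' = 2⊕2 = 0. Options: 12−5→G=1, 12−7→G=1, 12−9→G=0. Hits: 1.
Heap C: need g' = 1⊕2 = 3. Options: 7−5→G=0, 7−7→G=0. Hits: 0.

1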